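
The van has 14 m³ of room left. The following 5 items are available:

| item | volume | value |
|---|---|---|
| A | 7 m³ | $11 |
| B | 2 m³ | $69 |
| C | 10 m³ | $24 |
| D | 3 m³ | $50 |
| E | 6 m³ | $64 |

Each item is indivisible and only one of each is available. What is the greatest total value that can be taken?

$183

Check high-value combinations within 14 m³:
- B+D+E: volume 2+3+6=11, value 69+50+64=183
- B+E: volume 2+6=8, value 69+64=133
- A+B+D: volume 7+2+3=12, value 11+69+50=130
- B+D: volume 2+3=5, value 69+50=119
Best: $183.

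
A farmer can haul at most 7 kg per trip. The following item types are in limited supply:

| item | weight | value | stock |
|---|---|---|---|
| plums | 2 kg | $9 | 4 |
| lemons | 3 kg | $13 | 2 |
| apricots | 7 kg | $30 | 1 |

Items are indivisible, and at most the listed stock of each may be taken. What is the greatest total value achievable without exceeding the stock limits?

Top feasible selections:
- 2×plums + 1×lemons: weight 7, value 31
- 1×apricots: weight 7, value 30
- 3×plums: weight 6, value 27
- 2×lemons: weight 6, value 26
Best: $31.

$31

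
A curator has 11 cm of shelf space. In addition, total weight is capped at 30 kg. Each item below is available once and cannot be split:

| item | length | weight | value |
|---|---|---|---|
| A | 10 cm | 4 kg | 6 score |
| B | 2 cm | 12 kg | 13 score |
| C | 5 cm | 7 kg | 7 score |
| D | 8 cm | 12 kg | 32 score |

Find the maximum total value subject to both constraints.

45 score

Feasible sets respecting both limits:
- B+D: length 10, weight 24, value 45
- D: length 8, weight 12, value 32
- B+C: length 7, weight 19, value 20
Best: 45 score.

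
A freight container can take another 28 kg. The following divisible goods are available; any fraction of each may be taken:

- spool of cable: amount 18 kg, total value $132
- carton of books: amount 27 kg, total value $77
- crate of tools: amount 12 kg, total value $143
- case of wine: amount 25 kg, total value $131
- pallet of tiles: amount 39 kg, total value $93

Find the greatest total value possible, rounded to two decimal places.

Take in order of value per unit:
- crate of tools (143/12 per unit): all 12 → value 143, running total 143.00
- spool of cable (132/18 per unit): 16 of 18 → value 16×132/18 = 117.3333, running total 260.33
Total 260.33.

260.33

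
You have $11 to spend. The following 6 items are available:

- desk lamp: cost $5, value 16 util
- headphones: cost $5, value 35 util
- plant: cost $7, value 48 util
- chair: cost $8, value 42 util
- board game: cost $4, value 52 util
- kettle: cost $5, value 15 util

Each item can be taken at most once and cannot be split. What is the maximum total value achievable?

Check high-value combinations within $11:
- plant+board game: cost 7+4=11, value 48+52=100
- headphones+board game: cost 5+4=9, value 35+52=87
- desk lamp+board game: cost 5+4=9, value 16+52=68
- board game+kettle: cost 4+5=9, value 52+15=67
- board game: cost 4, value 52
Best: 100 util.

100 util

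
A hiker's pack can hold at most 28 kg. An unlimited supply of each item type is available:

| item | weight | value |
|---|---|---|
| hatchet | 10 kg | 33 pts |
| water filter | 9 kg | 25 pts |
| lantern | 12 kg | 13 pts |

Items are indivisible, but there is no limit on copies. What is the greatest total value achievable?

Best value-per-unit is hatchet at 33/10; filling with it alone gives 2×33 = 66.
Optimal mix: 1×hatchet + 2×water filter → weight 28, value 83.

83 pts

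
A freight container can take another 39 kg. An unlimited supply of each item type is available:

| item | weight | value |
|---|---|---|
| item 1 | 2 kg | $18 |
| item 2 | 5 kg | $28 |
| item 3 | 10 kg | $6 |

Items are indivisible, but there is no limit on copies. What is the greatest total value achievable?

$342

Best value-per-unit is item 1 at 18/2, and filling with it alone uses weight 19×2=38. No mix of the others beats 19×18 = 342.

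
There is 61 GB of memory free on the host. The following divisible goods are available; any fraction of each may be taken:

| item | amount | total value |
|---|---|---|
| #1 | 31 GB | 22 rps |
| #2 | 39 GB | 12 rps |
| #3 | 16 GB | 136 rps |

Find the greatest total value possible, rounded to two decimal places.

Take in order of value per unit:
- #3 (136/16 per unit): all 16 → value 136, running total 136.00
- #1 (22/31 per unit): all 31 → value 22, running total 158.00
- #2 (12/39 per unit): 14 of 39 → value 14×12/39 = 4.3077, running total 162.31
Total 162.31.

162.31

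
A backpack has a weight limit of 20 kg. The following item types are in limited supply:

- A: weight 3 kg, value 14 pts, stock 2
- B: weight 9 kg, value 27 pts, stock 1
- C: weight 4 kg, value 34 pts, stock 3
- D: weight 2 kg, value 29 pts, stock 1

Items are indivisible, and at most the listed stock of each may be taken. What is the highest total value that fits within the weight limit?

159 pts

Top feasible selections:
- 2×A + 3×C + 1×D: weight 20, value 159
- 1×A + 3×C + 1×D: weight 17, value 145
Best: 159 pts.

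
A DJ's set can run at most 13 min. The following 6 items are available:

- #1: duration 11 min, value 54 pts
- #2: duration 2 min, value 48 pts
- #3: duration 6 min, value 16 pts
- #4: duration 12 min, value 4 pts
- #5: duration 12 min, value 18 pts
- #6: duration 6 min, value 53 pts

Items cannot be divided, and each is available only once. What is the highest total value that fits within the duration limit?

This is a 0/1 knapsack; check combinations near the capacity.
- #1+#2: duration 11+2=13, value 54+48=102
- #2+#6: duration 2+6=8, value 48+53=101
- #3+#6: duration 6+6=12, value 16+53=69
Best: 102 pts.

102 pts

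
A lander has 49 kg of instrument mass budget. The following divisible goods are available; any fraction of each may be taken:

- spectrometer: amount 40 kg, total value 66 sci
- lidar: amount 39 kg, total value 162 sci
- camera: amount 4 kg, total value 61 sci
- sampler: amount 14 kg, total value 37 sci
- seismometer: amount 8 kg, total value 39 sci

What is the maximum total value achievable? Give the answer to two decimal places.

253.69

Take in order of value per unit:
- camera (61/4 per unit): all 4 → value 61, running total 61.00
- seismometer (39/8 per unit): all 8 → value 39, running total 100.00
- lidar (162/39 per unit): 37 of 39 → value 37×162/39 = 153.6923, running total 253.69
Total 253.69.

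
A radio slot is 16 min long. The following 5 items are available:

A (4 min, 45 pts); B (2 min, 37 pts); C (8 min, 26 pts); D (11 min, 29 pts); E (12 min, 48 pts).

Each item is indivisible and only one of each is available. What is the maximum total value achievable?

108 pts

This is a 0/1 knapsack; check combinations near the capacity.
- A+B+C: duration 4+2+8=14, value 45+37+26=108
- A+E: duration 4+12=16, value 45+48=93
- B+E: duration 2+12=14, value 37+48=85
Best: 108 pts.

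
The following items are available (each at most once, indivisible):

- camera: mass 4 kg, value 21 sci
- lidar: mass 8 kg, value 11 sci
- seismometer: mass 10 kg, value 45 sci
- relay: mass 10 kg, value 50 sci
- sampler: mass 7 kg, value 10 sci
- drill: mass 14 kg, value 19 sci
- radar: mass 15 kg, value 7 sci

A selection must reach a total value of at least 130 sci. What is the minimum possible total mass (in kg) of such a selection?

Subsets with value ≥ 130, sorted by total mass:
- camera+seismometer+relay+drill: mass 38, value 135
- camera+lidar+seismometer+relay+sampler: mass 39, value 137
- camera+seismometer+relay+sampler+drill: mass 45, value 145
Minimum mass: 38 kg.

38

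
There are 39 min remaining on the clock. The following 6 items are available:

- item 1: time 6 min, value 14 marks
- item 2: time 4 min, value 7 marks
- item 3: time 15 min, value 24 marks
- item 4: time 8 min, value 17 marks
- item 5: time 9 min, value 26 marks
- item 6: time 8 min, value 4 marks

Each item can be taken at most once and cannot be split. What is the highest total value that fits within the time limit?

Check high-value combinations within 39 min:
- item 1+item 3+item 4+item 5: time 6+15+8+9=38, value 14+24+17+26=81
- item 2+item 3+item 4+item 5: time 4+15+8+9=36, value 7+24+17+26=74
- item 1+item 2+item 3+item 5: time 6+4+15+9=34, value 14+7+24+26=71
Best: 81 marks.

81 marks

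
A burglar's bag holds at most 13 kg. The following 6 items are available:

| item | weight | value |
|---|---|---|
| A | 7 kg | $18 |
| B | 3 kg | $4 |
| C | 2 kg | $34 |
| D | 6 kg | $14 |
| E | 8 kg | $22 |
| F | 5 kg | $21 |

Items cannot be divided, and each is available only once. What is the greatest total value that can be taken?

Check high-value combinations within 13 kg:
- C+D+F: weight 2+6+5=13, value 34+14+21=69
- B+C+E: weight 3+2+8=13, value 4+34+22=60
- B+C+F: weight 3+2+5=10, value 4+34+21=59
Best: $69.

$69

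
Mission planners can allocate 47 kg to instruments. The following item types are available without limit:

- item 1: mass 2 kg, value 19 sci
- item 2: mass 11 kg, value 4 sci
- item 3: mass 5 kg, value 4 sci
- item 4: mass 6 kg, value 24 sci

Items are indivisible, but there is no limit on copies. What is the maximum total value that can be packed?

437 sci

Best value-per-unit is item 1 at 19/2, and filling with it alone uses mass 23×2=46. No mix of the others beats 23×19 = 437.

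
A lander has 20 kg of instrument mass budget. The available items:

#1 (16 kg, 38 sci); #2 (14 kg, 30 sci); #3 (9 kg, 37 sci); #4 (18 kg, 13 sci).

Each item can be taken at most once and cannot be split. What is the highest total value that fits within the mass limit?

38 sci

Check high-value combinations within 20 kg:
- #1: mass 16, value 38
- #3: mass 9, value 37
- #2: mass 14, value 30
- #4: mass 18, value 13
Best: 38 sci.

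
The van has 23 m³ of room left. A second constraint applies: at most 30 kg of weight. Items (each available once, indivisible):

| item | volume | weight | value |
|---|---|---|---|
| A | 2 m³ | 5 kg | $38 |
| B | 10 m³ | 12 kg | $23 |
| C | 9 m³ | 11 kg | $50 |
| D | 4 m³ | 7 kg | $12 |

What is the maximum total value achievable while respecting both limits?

$111

Feasible sets respecting both limits:
- A+B+C: volume 21, weight 28, value 111
- A+C+D: volume 15, weight 23, value 100
- A+C: volume 11, weight 16, value 88
- B+C+D: volume 23, weight 30, value 85
Best: $111.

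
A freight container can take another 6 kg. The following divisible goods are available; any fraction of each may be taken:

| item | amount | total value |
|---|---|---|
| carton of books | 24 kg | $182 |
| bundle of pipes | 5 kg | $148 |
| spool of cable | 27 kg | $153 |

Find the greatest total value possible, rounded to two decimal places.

155.58

Take in order of value per unit:
- bundle of pipes (148/5 per unit): all 5 → value 148, running total 148.00
- carton of books (182/24 per unit): 1 of 24 → value 1×182/24 = 7.5833, running total 155.58
Total 155.58.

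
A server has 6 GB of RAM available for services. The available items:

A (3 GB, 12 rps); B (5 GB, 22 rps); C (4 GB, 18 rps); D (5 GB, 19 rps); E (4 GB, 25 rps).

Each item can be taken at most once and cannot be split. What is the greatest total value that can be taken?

Check high-value combinations within 6 GB:
- E: memory 4, value 25
- B: memory 5, value 22
- D: memory 5, value 19
- C: memory 4, value 18
Best: 25 rps.

25 rps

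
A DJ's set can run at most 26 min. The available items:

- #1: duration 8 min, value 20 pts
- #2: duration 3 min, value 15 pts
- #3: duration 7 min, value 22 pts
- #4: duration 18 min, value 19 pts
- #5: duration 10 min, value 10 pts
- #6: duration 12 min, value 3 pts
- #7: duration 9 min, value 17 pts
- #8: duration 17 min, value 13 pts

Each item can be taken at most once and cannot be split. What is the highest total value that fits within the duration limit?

Check high-value combinations within 26 min:
- #1+#3+#7: duration 8+7+9=24, value 20+22+17=59
- #1+#2+#3: duration 8+3+7=18, value 20+15+22=57
- #2+#3+#7: duration 3+7+9=19, value 15+22+17=54
- #1+#2+#7: duration 8+3+9=20, value 20+15+17=52
Best: 59 pts.

59 pts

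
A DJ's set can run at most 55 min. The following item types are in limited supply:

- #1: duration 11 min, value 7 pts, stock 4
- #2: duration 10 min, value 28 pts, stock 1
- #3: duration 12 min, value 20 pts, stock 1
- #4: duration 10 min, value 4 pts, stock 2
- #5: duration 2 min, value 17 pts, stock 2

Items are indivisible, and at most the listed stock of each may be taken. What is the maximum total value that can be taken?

96 pts

Top feasible selections:
- 2×#1 + 1×#2 + 1×#3 + 2×#5: duration 48, value 96
- 1×#1 + 1×#2 + 1×#3 + 1×#4 + 2×#5: duration 47, value 93
- 1×#2 + 1×#3 + 2×#4 + 2×#5: duration 46, value 90
Best: 96 pts.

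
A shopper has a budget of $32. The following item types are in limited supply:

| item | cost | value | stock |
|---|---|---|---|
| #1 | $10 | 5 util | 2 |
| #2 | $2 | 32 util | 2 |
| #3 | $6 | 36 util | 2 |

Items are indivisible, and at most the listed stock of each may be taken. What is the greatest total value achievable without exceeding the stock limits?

Best selections within cost 32 and stock limits:
- 1×#1 + 2×#2 + 2×#3: cost 26, value 141
- 2×#2 + 2×#3: cost 16, value 136
Best: 141 util.

141 util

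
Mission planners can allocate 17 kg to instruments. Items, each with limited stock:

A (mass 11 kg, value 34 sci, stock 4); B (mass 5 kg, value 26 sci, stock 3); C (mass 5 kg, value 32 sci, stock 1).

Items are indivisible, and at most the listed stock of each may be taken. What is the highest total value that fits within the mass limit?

Best selections within mass 17 and stock limits:
- 2×B + 1×C: mass 15, value 84
- 3×B: mass 15, value 78
Best: 84 sci.

84 sci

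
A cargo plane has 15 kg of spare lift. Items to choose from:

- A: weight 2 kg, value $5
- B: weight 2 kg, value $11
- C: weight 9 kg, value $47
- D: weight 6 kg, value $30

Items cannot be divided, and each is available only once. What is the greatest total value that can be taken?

Check high-value combinations within 15 kg:
- C+D: weight 9+6=15, value 47+30=77
- A+B+C: weight 2+2+9=13, value 5+11+47=63
- B+C: weight 2+9=11, value 11+47=58
- A+C: weight 2+9=11, value 5+47=52
- C: weight 9, value 47
Best: $77.

$77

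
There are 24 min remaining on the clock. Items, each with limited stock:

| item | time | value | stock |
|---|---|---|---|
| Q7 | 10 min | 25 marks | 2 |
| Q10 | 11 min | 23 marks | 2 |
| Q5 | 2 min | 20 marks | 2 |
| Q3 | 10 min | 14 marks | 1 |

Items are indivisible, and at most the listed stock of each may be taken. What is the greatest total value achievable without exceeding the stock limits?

90 marks

Top feasible selections:
- 2×Q7 + 2×Q5: time 24, value 90
- 1×Q7 + 2×Q5 + 1×Q3: time 24, value 79
- 2×Q7 + 1×Q5: time 22, value 70
Best: 90 marks.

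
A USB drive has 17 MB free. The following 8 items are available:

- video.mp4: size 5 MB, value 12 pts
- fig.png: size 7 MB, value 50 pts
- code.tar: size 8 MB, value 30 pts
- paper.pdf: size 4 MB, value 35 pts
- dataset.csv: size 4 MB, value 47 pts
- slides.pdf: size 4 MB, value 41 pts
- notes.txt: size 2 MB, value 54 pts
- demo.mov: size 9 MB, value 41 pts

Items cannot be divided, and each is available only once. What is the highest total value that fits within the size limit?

192 pts

Check high-value combinations within 17 MB:
- fig.png+dataset.csv+slides.pdf+notes.txt: size 7+4+4+2=17, value 50+47+41+54=192
- fig.png+paper.pdf+dataset.csv+notes.txt: size 7+4+4+2=17, value 50+35+47+54=186
- fig.png+paper.pdf+slides.pdf+notes.txt: size 7+4+4+2=17, value 50+35+41+54=180
- paper.pdf+dataset.csv+slides.pdf+notes.txt: size 4+4+4+2=14, value 35+47+41+54=177
Best: 192 pts.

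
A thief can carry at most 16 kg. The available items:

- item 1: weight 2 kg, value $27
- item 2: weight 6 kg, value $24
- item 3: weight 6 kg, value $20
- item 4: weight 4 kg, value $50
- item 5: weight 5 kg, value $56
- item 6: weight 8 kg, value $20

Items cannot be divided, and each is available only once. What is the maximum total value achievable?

$133

Check high-value combinations within 16 kg:
- item 1+item 4+item 5: weight 2+4+5=11, value 27+50+56=133
- item 2+item 4+item 5: weight 6+4+5=15, value 24+50+56=130
- item 3+item 4+item 5: weight 6+4+5=15, value 20+50+56=126
- item 1+item 2+item 5: weight 2+6+5=13, value 27+24+56=107
Best: $133.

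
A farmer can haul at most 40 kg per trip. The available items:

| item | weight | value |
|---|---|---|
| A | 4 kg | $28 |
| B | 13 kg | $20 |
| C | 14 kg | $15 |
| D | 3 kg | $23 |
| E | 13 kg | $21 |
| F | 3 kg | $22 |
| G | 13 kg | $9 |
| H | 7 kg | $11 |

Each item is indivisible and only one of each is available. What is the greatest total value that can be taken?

$114

Check high-value combinations within 40 kg:
- A+B+D+E+F: weight 4+13+3+13+3=36, value 28+20+23+21+22=114
- A+C+D+E+F: weight 4+14+3+13+3=37, value 28+15+23+21+22=109
- A+B+C+D+F: weight 4+13+14+3+3=37, value 28+20+15+23+22=108
Best: $114.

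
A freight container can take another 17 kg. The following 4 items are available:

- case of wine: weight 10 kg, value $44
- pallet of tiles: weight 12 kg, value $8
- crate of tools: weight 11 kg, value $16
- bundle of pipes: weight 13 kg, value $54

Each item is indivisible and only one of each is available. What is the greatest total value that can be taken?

This is a 0/1 knapsack; check combinations near the capacity.
- bundle of pipes: weight 13, value 54
- case of wine: weight 10, value 44
- crate of tools: weight 11, value 16
Best: $54.

$54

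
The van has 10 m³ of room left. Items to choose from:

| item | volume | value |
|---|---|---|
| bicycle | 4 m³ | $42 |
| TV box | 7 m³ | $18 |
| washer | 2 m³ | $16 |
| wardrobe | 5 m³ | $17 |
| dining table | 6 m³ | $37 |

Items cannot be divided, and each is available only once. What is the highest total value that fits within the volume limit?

Check high-value combinations within 10 m³:
- bicycle+dining table: volume 4+6=10, value 42+37=79
- bicycle+wardrobe: volume 4+5=9, value 42+17=59
- bicycle+washer: volume 4+2=6, value 42+16=58
- washer+dining table: volume 2+6=8, value 16+37=53
Best: $79.

$79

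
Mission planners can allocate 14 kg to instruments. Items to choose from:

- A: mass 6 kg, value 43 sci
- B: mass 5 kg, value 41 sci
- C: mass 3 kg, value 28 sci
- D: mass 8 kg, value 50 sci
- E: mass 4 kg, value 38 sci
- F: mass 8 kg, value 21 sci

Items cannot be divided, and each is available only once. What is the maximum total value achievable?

Check high-value combinations within 14 kg:
- A+B+C: mass 6+5+3=14, value 43+41+28=112
- A+C+E: mass 6+3+4=13, value 43+28+38=109
- B+C+E: mass 5+3+4=12, value 41+28+38=107
- A+D: mass 6+8=14, value 43+50=93
- B+D: mass 5+8=13, value 41+50=91
Best: 112 sci.

112 sci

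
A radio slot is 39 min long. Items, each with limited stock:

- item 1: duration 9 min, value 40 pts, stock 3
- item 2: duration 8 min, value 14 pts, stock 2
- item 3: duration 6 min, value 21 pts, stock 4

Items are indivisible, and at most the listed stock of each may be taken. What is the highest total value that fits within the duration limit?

Top feasible selections:
- 3×item 1 + 2×item 3: duration 39, value 162
- 2×item 1 + 3×item 3: duration 36, value 143
Best: 162 pts.

162 pts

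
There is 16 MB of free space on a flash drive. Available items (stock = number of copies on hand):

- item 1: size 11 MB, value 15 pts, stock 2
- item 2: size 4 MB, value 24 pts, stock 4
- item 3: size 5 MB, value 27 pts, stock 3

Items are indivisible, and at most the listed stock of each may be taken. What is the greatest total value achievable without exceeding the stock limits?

Top feasible selections:
- 4×item 2: size 16, value 96
- 3×item 3: size 15, value 81
- 1×item 2 + 2×item 3: size 14, value 78
- 2×item 2 + 1×item 3: size 13, value 75
Best: 96 pts.

96 pts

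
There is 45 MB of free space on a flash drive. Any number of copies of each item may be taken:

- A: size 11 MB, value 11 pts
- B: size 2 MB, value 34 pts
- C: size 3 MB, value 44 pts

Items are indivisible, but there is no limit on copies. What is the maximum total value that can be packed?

758 pts

Best value-per-unit is B at 34/2; filling with it alone gives 22×34 = 748.
Optimal mix: 21×B + 1×C → size 45, value 758.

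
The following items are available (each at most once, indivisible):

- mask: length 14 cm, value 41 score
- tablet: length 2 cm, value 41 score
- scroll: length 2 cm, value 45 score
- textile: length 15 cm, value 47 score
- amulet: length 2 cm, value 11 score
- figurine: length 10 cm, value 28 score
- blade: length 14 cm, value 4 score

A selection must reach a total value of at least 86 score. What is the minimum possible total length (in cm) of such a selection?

Subsets with value ≥ 86, sorted by total length:
- tablet+scroll: length 4, value 86
- tablet+scroll+amulet: length 6, value 97
Minimum length: 4 cm.

4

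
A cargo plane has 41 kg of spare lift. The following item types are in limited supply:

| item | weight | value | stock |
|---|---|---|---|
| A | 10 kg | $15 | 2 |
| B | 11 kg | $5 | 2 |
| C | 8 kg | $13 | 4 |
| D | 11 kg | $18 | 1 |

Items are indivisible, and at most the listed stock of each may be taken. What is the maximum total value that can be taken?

Top feasible selections:
- 2×A + 1×C + 1×D: weight 39, value 61
- 1×A + 2×C + 1×D: weight 37, value 59
Best: $61.

$61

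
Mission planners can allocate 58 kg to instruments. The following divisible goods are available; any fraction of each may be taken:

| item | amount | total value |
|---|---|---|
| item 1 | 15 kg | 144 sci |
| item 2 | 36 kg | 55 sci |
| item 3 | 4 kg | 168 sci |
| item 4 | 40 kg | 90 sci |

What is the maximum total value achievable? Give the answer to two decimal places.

399.75

Take in order of value per unit:
- item 3 (168/4 per unit): all 4 → value 168, running total 168.00
- item 1 (144/15 per unit): all 15 → value 144, running total 312.00
- item 4 (90/40 per unit): 39 of 40 → value 39×90/40 = 87.7500, running total 399.75
Total 399.75.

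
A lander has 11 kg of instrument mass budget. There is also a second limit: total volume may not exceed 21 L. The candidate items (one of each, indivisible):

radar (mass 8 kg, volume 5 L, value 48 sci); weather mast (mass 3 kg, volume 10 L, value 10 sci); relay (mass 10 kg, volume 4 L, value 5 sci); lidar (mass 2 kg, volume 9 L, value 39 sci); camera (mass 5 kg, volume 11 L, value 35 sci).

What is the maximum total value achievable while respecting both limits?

Feasible sets respecting both limits:
- radar+lidar: mass 10, volume 14, value 87
- lidar+camera: mass 7, volume 20, value 74
- radar+weather mast: mass 11, volume 15, value 58
Best: 87 sci.

87 sci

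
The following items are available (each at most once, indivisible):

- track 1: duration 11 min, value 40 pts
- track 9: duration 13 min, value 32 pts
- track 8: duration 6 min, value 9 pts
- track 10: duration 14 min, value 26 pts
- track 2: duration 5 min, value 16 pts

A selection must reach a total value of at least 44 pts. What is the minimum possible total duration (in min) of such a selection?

16

Subsets with value ≥ 44, sorted by total duration:
- track 1+track 2: duration 16, value 56
- track 1+track 8: duration 17, value 49
- track 9+track 2: duration 18, value 48
Minimum duration: 16 min.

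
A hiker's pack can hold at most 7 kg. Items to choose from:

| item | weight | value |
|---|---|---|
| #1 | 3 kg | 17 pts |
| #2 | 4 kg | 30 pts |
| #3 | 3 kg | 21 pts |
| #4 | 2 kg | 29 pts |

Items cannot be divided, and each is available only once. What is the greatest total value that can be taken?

59 pts

This is a 0/1 knapsack; check combinations near the capacity.
- #2+#4: weight 4+2=6, value 30+29=59
- #2+#3: weight 4+3=7, value 30+21=51
- #3+#4: weight 3+2=5, value 21+29=50
- #1+#2: weight 3+4=7, value 17+30=47
- #1+#4: weight 3+2=5, value 17+29=46
Best: 59 pts.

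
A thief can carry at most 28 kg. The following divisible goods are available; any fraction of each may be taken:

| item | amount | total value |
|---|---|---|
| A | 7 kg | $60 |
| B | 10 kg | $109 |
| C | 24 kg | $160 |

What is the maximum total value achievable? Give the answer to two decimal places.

Take in order of value per unit:
- B (109/10 per unit): all 10 → value 109, running total 109.00
- A (60/7 per unit): all 7 → value 60, running total 169.00
- C (160/24 per unit): 11 of 24 → value 11×160/24 = 73.3333, running total 242.33
Total 242.33.

242.33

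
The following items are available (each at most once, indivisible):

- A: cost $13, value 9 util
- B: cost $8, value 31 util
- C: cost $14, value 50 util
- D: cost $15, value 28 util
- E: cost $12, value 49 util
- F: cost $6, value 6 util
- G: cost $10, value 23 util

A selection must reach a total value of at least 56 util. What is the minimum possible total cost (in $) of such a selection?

20

Subsets with value ≥ 56, sorted by total cost:
- B+E: cost 20, value 80
- C+F: cost 20, value 56
- B+C: cost 22, value 81
Minimum cost: 20 $.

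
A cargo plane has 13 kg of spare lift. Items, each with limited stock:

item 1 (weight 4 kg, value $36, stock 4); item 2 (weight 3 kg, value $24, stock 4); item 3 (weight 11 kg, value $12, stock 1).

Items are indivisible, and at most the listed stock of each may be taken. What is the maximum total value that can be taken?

Best selections within weight 13 and stock limits:
- 3×item 1: weight 12, value 108
- 1×item 1 + 3×item 2: weight 13, value 108
Best: $108.

$108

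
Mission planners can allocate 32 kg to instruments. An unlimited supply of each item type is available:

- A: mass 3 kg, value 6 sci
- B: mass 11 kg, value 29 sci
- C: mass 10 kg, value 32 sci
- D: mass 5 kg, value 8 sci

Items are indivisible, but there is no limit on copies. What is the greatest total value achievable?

96 sci

Best value-per-unit is C at 32/10, and filling with it alone uses mass 3×10=30. No mix of the others beats 3×32 = 96.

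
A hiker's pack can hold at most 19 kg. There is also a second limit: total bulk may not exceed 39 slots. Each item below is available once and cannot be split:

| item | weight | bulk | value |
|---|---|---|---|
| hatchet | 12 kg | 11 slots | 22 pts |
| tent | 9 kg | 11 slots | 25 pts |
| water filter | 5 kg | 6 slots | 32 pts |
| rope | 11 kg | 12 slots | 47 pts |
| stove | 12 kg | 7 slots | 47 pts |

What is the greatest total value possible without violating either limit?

Feasible sets respecting both limits:
- water filter+rope: weight 16, bulk 18, value 79
- water filter+stove: weight 17, bulk 13, value 79
- tent+water filter: weight 14, bulk 17, value 57
- hatchet+water filter: weight 17, bulk 17, value 54
Best: 79 pts.

79 pts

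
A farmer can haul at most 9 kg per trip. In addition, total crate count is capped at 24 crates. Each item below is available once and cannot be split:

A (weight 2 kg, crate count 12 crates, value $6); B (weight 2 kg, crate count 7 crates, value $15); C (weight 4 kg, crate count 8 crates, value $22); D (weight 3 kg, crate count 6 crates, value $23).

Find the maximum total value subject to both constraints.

Feasible sets respecting both limits:
- B+C+D: weight 9, crate count 21, value 60
- C+D: weight 7, crate count 14, value 45
- B+D: weight 5, crate count 13, value 38
- B+C: weight 6, crate count 15, value 37
Best: $60.

$60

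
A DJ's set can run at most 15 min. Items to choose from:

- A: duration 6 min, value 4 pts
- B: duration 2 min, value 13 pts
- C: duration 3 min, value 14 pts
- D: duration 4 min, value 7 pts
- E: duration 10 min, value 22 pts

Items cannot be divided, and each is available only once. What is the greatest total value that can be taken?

49 pts

Check high-value combinations within 15 min:
- B+C+E: duration 2+3+10=15, value 13+14+22=49
- A+B+C+D: duration 6+2+3+4=15, value 4+13+14+7=38
- C+E: duration 3+10=13, value 14+22=36
Best: 49 pts.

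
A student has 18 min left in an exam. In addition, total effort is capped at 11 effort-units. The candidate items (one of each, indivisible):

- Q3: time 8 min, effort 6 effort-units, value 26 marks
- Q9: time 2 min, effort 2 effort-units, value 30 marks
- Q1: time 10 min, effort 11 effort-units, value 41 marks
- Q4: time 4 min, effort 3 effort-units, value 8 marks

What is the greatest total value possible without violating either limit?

64 marks

Feasible sets respecting both limits:
- Q3+Q9+Q4: time 14, effort 11, value 64
- Q3+Q9: time 10, effort 8, value 56
- Q1: time 10, effort 11, value 41
- Q9+Q4: time 6, effort 5, value 38
Best: 64 marks.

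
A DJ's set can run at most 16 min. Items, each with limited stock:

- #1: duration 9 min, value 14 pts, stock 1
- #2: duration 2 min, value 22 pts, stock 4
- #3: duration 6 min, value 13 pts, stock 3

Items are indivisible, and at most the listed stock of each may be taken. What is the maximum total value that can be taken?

101 pts

Top feasible selections:
- 4×#2 + 1×#3: duration 14, value 101
- 4×#2: duration 8, value 88
- 1×#1 + 3×#2: duration 15, value 80
- 3×#2 + 1×#3: duration 12, value 79
Best: 101 pts.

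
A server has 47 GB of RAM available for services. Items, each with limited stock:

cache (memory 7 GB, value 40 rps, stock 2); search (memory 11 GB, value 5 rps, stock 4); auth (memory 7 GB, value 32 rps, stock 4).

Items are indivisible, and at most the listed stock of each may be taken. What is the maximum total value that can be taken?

Top feasible selections:
- 2×cache + 4×auth: memory 42, value 208
- 2×cache + 1×search + 3×auth: memory 46, value 181
- 2×cache + 3×auth: memory 35, value 176
- 1×cache + 1×search + 4×auth: memory 46, value 173
Best: 208 rps.

208 rps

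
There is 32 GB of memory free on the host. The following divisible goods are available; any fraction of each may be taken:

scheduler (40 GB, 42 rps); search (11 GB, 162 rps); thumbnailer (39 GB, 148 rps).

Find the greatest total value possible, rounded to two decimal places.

Take in order of value per unit:
- search (162/11 per unit): all 11 → value 162, running total 162.00
- thumbnailer (148/39 per unit): 21 of 39 → value 21×148/39 = 79.6923, running total 241.69
Total 241.69.

241.69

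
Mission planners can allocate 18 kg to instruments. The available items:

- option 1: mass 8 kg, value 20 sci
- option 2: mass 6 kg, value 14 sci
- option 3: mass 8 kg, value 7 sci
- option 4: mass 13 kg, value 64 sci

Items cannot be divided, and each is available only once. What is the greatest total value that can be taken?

64 sci

Check high-value combinations within 18 kg:
- option 4: mass 13, value 64
- option 1+option 2: mass 8+6=14, value 20+14=34
- option 1+option 3: mass 8+8=16, value 20+7=27
- option 2+option 3: mass 6+8=14, value 14+7=21
Best: 64 sci.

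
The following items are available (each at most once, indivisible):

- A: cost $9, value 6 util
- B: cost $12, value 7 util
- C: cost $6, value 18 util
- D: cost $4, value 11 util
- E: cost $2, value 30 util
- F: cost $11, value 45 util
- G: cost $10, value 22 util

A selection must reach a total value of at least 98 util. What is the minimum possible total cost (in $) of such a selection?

23

Subsets with value ≥ 98, sorted by total cost:
- C+D+E+F: cost 23, value 104
- D+E+F+G: cost 27, value 108
- A+C+E+F: cost 28, value 99
- C+E+F+G: cost 29, value 115
Minimum cost: 23 $.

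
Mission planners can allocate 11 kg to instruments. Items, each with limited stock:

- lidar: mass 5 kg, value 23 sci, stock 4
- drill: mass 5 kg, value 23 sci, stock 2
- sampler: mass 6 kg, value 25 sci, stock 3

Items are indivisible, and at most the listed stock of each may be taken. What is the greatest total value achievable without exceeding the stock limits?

48 sci

Best selections within mass 11 and stock limits:
- 1×drill + 1×sampler: mass 11, value 48
- 1×lidar + 1×sampler: mass 11, value 48
Best: 48 sci.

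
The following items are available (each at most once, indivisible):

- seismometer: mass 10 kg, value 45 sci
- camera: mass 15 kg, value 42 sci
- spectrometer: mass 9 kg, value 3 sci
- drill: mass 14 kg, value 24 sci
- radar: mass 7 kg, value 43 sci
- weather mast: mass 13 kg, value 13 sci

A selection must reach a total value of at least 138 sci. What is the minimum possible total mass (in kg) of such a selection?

45

Subsets with value ≥ 138, sorted by total mass:
- seismometer+camera+radar+weather mast: mass 45, value 143
- seismometer+camera+drill+radar: mass 46, value 154
- seismometer+camera+spectrometer+radar+weather mast: mass 54, value 146
- seismometer+camera+spectrometer+drill+radar: mass 55, value 157
Minimum mass: 45 kg.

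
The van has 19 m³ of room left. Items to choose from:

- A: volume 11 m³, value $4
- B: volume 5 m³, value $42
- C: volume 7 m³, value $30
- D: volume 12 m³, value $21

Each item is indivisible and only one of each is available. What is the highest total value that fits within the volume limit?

Check high-value combinations within 19 m³:
- B+C: volume 5+7=12, value 42+30=72
- B+D: volume 5+12=17, value 42+21=63
- C+D: volume 7+12=19, value 30+21=51
Best: $72.

$72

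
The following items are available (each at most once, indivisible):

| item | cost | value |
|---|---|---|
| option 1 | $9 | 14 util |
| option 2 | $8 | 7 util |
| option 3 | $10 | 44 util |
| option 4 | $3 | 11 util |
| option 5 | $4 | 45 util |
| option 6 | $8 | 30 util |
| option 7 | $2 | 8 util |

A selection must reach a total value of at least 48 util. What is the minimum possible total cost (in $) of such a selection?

Subsets with value ≥ 48, sorted by total cost:
- option 5+option 7: cost 6, value 53
- option 4+option 5: cost 7, value 56
- option 4+option 5+option 7: cost 9, value 64
Minimum cost: 6 $.

6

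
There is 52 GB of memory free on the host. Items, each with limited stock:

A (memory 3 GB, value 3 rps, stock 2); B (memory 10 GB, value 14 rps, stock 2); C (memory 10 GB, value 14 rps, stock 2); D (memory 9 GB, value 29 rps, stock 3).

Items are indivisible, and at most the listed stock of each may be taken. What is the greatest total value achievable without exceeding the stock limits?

Best selections within memory 52 and stock limits:
- 1×A + 2×C + 3×D: memory 50, value 118
- 1×A + 1×B + 1×C + 3×D: memory 50, value 118
- 1×A + 2×B + 3×D: memory 50, value 118
Best: 118 rps.

118 rps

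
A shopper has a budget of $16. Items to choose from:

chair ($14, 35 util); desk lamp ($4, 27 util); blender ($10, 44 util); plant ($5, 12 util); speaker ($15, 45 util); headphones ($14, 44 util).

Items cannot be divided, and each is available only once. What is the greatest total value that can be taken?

Check high-value combinations within $16:
- desk lamp+blender: cost 4+10=14, value 27+44=71
- blender+plant: cost 10+5=15, value 44+12=56
- speaker: cost 15, value 45
Best: 71 util.

71 util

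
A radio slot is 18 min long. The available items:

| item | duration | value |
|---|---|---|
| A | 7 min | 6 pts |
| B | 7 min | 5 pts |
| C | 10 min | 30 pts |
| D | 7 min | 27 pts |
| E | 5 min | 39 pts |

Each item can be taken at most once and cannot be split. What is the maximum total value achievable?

69 pts

Check high-value combinations within 18 min:
- C+E: duration 10+5=15, value 30+39=69
- D+E: duration 7+5=12, value 27+39=66
- C+D: duration 10+7=17, value 30+27=57
- A+E: duration 7+5=12, value 6+39=45
Best: 69 pts.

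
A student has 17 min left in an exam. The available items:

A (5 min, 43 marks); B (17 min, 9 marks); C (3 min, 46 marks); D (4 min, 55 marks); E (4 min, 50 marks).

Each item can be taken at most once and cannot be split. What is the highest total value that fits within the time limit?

Check high-value combinations within 17 min:
- A+C+D+E: time 5+3+4+4=16, value 43+46+55+50=194
- C+D+E: time 3+4+4=11, value 46+55+50=151
- A+D+E: time 5+4+4=13, value 43+55+50=148
- A+C+D: time 5+3+4=12, value 43+46+55=144
Best: 194 marks.

194 marks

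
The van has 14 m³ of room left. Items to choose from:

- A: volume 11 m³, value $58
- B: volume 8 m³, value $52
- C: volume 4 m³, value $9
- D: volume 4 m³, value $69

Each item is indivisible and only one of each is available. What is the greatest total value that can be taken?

Check high-value combinations within 14 m³:
- B+D: volume 8+4=12, value 52+69=121
- C+D: volume 4+4=8, value 9+69=78
- D: volume 4, value 69
- B+C: volume 8+4=12, value 52+9=61
- A: volume 11, value 58
Best: $121.

$121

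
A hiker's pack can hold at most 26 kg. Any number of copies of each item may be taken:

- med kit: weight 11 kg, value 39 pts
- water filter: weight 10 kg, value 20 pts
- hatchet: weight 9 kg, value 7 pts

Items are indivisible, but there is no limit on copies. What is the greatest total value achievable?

Best value-per-unit is med kit at 39/11, and filling with it alone uses weight 2×11=22. No mix of the others beats 2×39 = 78.

78 pts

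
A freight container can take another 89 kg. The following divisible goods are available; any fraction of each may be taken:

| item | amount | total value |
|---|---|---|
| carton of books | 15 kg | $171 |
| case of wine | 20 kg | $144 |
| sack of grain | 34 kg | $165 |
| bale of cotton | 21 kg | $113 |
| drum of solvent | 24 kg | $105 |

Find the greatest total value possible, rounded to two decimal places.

Take in order of value per unit:
- carton of books (171/15 per unit): all 15 → value 171, running total 171.00
- case of wine (144/20 per unit): all 20 → value 144, running total 315.00
- bale of cotton (113/21 per unit): all 21 → value 113, running total 428.00
- sack of grain (165/34 per unit): 33 of 34 → value 33×165/34 = 160.1471, running total 588.15
Total 588.15.

588.15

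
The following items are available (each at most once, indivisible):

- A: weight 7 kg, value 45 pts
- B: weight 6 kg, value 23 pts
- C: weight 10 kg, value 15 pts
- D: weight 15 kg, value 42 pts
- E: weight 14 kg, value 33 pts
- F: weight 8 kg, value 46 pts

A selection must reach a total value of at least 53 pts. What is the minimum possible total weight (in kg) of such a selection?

13

Subsets with value ≥ 53, sorted by total weight:
- A+B: weight 13, value 68
- B+F: weight 14, value 69
Minimum weight: 13 kg.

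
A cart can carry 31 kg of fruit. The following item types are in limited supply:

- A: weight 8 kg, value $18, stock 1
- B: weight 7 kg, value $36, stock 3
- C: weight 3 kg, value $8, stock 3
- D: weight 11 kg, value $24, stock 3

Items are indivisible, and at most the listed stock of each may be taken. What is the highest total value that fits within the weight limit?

Top feasible selections:
- 3×B + 3×C: weight 30, value 132
- 1×A + 3×B: weight 29, value 126
Best: $132.

$132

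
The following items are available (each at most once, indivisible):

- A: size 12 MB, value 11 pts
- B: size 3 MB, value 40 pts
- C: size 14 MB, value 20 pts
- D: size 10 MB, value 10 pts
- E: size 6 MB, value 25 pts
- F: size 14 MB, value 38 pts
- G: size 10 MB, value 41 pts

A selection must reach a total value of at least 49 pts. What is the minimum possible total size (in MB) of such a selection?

9

Subsets with value ≥ 49, sorted by total size:
- B+E: size 9, value 65
- B+G: size 13, value 81
- B+D: size 13, value 50
- A+B: size 15, value 51
Minimum size: 9 MB.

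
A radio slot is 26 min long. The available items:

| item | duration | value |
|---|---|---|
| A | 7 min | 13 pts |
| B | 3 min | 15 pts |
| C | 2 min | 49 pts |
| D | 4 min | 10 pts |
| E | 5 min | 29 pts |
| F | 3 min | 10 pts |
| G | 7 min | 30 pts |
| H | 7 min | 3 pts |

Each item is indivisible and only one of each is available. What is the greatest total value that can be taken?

143 pts

Check high-value combinations within 26 min:
- B+C+D+E+F+G: duration 3+2+4+5+3+7=24, value 15+49+10+29+10+30=143
- A+B+C+E+G: duration 7+3+2+5+7=24, value 13+15+49+29+30=136
- B+C+E+F+G: duration 3+2+5+3+7=20, value 15+49+29+10+30=133
- B+C+D+E+G: duration 3+2+4+5+7=21, value 15+49+10+29+30=133
- A+C+E+F+G: duration 7+2+5+3+7=24, value 13+49+29+10+30=131
Best: 143 pts.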